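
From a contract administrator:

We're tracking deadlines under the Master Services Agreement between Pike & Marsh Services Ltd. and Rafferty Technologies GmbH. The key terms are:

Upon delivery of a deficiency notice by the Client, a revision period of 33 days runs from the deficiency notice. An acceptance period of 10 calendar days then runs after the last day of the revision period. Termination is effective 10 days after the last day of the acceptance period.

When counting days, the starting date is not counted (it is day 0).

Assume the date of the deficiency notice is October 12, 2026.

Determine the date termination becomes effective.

Adding 33 calendar days to October 12, 2026 gives November 14, 2026, which is the last day of the revision period.
Adding 10 calendar days to November 14, 2026 gives November 24, 2026, which is the last day of the acceptance period.
The date termination becomes effective: 10 calendar days after November 24, 2026 is December 4, 2026.

December 4, 2026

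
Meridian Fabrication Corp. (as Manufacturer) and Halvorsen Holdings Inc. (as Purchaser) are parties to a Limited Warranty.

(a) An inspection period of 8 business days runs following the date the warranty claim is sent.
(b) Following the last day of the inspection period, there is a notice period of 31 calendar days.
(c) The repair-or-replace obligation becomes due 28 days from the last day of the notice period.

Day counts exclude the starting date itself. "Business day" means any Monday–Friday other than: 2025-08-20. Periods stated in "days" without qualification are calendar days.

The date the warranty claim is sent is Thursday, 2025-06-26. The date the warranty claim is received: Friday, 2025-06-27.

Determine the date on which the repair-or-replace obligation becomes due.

2025-09-05

The last day of the inspection period: counting 8 business days from Thursday, 2025-06-26 (Jun 27, Jun 30, Jul 1, Jul 2, Jul 3, Jul 4, Jul 7, Jul 8, skipping weekends) reaches Tuesday, 2025-07-08.
The last day of the notice period: 2025-07-08 + 31 days = 2025-08-08.
The date on which the repair-or-replace obligation becomes due: 28 calendar days after 2025-08-08 is 2025-09-05.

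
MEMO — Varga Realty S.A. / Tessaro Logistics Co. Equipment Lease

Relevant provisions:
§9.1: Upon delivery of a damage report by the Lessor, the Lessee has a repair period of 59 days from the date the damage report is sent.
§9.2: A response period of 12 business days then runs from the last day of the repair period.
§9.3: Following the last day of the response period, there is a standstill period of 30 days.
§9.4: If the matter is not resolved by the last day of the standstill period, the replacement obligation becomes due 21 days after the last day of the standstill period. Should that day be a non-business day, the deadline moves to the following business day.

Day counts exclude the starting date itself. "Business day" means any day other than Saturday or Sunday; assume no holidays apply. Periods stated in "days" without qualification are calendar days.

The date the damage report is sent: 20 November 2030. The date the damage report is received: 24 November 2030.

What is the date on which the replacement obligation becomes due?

27 March 2031

The last day of the repair period: 20 November 2030 + 59 days = 18 January 2031.
The last day of the response period: counting 12 business days from Saturday, 18 January 2031 (Jan 20, Jan 21, Jan 22, Jan 23, …, Jan 31, Feb 3, Feb 4, skipping weekends) reaches Tuesday, 4 February 2031.
Adding 30 calendar days to 4 February 2031 gives 6 March 2031, which is the last day of the standstill period.
The date on which the replacement obligation becomes due: 6 March 2031 + 21 days = 27 March 2031. 27 March 2031 is a Thursday, so no roll-forward applies.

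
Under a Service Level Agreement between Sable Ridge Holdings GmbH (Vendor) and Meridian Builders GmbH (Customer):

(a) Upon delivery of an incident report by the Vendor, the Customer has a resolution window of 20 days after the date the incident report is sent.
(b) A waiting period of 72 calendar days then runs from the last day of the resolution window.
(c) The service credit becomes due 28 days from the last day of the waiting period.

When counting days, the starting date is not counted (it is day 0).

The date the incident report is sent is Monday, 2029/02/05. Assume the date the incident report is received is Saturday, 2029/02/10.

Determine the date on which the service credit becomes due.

The last day of the resolution window: 20 calendar days after 2029/02/05 is 2029/02/25.
Adding 72 calendar days to 2029/02/25 gives 2029/05/08, which is the last day of the waiting period.
The date on which the service credit becomes due: 28 calendar days after 2029/05/08 is 2029/06/05.

2029/06/05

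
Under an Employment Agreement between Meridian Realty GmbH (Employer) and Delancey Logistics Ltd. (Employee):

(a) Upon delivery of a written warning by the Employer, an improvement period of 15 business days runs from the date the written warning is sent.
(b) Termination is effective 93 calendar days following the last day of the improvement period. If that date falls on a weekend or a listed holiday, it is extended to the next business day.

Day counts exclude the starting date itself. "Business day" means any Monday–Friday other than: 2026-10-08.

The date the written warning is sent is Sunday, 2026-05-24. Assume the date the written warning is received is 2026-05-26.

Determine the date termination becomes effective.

The last day of the improvement period: 15 business days after Sunday, 2026-05-24, skipping weekends — May 25, May 26, May 27, May 28, …, Jun 10, Jun 11, Jun 12 — lands on Friday, 2026-06-12.
The date termination becomes effective: 93 calendar days after 2026-06-12 is 2026-09-13. That falls on a Sunday, so it rolls to the next business day, Monday, 2026-09-14.

2026-09-14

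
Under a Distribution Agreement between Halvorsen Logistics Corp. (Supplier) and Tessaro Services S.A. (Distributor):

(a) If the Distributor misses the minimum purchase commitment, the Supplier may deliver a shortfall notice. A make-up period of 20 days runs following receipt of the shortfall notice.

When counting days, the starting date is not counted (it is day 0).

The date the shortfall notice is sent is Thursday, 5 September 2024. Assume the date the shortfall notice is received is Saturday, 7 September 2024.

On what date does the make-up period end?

27 September 2024

The last day of the make-up period: 7 September 2024 + 20 days = 27 September 2024.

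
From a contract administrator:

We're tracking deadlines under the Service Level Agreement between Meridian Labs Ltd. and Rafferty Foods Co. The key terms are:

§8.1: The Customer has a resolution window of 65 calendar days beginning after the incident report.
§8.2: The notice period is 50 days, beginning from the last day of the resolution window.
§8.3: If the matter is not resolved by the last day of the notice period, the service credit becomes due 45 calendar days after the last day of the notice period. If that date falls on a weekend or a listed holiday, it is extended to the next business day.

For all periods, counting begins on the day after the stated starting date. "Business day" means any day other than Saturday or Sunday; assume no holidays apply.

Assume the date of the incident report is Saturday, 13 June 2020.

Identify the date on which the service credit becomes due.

20 November 2020

The last day of the resolution window: 65 calendar days after 13 June 2020 is 17 August 2020.
The last day of the notice period: 17 August 2020 + 50 days = 6 October 2020.
Adding 45 calendar days to 6 October 2020 gives 20 November 2020, which is the date on which the service credit becomes due. 20 November 2020 is a Friday, so no roll-forward applies.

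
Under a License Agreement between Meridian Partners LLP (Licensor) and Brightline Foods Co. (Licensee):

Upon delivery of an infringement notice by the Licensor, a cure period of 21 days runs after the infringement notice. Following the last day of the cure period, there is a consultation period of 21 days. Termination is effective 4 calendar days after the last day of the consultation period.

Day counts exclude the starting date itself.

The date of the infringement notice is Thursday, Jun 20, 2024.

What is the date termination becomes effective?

The last day of the cure period: Jun 20, 2024 + 21 days = Jul 11, 2024.
The last day of the consultation period: Jul 11, 2024 + 21 days = Aug 1, 2024.
Adding 4 calendar days to Aug 1, 2024 gives Aug 5, 2024, which is the date termination becomes effective.

Aug 5, 2024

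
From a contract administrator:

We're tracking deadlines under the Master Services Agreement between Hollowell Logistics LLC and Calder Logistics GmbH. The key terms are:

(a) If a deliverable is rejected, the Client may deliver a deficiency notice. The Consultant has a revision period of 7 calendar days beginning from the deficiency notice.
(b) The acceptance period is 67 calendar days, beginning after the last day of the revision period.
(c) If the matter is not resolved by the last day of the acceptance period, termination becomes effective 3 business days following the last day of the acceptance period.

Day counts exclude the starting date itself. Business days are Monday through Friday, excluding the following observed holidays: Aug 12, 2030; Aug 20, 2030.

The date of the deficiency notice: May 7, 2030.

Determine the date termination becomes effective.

The last day of the revision period: 7 calendar days after May 7, 2030 is May 14, 2030.
The last day of the acceptance period: 67 calendar days after May 14, 2030 is Jul 20, 2030.
The date termination becomes effective: 3 business days after Saturday, Jul 20, 2030, skipping weekends — Jul 22, Jul 23, Jul 24 — lands on Wednesday, Jul 24, 2030.

Jul 24, 2030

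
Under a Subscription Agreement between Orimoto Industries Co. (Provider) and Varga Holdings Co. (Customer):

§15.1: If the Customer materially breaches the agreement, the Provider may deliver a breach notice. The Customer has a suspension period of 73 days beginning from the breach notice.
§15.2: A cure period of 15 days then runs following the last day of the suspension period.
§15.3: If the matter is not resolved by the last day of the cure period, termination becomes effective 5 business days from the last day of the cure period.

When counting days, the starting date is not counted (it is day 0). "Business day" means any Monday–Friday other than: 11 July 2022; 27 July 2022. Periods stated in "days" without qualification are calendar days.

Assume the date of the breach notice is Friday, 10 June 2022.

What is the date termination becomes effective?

13 September 2022

Adding 73 calendar days to 10 June 2022 gives 22 August 2022, which is the last day of the suspension period.
Adding 15 calendar days to 22 August 2022 gives 6 September 2022, which is the last day of the cure period.
The date termination becomes effective: counting 5 business days from Tuesday, 6 September 2022 (Sep 7, Sep 8, Sep 9, Sep 12, Sep 13, skipping weekends) reaches Tuesday, 13 September 2022.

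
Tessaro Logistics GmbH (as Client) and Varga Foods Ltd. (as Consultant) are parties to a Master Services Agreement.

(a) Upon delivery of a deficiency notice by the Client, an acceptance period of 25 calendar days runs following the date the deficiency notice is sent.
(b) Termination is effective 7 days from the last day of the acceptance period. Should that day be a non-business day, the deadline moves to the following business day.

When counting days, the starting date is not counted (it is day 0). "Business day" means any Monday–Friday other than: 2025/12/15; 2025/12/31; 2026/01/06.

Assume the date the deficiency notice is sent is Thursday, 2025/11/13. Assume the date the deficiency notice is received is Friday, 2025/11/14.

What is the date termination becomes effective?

2025/12/16

The last day of the acceptance period: 25 calendar days after 2025/11/13 is 2025/12/08.
Adding 7 calendar days to 2025/12/08 gives 2025/12/15, which is the date termination becomes effective. That falls on Monday, a listed holiday, so it rolls to the next business day, Tuesday, 2025/12/16.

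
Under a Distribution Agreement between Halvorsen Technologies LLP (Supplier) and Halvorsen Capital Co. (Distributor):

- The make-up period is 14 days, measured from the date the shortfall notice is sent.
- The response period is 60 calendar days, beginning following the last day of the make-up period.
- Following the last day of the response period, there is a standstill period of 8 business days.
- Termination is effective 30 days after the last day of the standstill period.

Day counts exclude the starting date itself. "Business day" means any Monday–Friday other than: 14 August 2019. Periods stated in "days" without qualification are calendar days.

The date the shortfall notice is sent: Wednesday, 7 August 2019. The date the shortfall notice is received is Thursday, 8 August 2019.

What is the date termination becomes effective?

The last day of the make-up period: 7 August 2019 + 14 days = 21 August 2019.
The last day of the response period: 21 August 2019 + 60 days = 20 October 2019.
The last day of the standstill period: 8 business days after Sunday, 20 October 2019, skipping weekends — Oct 21, Oct 22, Oct 23, Oct 24, Oct 25, Oct 28, Oct 29, Oct 30 — lands on Wednesday, 30 October 2019.
The date termination becomes effective: 30 October 2019 + 30 days = 29 November 2019.

29 November 2019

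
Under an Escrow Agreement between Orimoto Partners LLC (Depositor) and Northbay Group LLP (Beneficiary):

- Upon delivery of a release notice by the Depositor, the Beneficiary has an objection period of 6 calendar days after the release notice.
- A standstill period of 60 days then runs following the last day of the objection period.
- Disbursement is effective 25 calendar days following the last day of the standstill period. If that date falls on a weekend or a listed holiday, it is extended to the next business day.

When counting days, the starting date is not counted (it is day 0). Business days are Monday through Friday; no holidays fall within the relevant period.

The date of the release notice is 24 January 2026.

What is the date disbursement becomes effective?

27 April 2026

The last day of the objection period: 6 calendar days after 24 January 2026 is 30 January 2026.
The last day of the standstill period: 30 January 2026 + 60 days = 31 March 2026.
The date disbursement becomes effective: 31 March 2026 + 25 days = 25 April 2026. That falls on a Saturday, so it rolls to the next business day, Monday, 27 April 2026.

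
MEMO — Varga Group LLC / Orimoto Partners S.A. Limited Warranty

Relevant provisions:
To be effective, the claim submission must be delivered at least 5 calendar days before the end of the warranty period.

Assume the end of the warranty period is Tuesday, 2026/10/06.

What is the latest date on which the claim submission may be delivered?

2026/10/01

Counting back 5 calendar days from 2026/10/06 gives 2026/10/01.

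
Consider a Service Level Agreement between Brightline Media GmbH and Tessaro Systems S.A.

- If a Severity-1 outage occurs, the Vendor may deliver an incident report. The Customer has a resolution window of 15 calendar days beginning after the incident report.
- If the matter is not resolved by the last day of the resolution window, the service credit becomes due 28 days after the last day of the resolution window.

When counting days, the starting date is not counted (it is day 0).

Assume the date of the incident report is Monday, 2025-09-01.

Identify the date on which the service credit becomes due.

Adding 15 calendar days to 2025-09-01 gives 2025-09-16, which is the last day of the resolution window.
The date on which the service credit becomes due: 28 calendar days after 2025-09-16 is 2025-10-14.

2025-10-14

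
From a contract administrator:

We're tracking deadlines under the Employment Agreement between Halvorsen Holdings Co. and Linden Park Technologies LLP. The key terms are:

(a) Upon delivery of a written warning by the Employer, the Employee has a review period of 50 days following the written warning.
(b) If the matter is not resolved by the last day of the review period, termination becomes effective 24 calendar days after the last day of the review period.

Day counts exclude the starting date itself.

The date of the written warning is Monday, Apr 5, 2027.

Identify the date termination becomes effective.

Adding 50 calendar days to Apr 5, 2027 gives May 25, 2027, which is the last day of the review period.
Adding 24 calendar days to May 25, 2027 gives Jun 18, 2027, which is the date termination becomes effective.

Jun 18, 2027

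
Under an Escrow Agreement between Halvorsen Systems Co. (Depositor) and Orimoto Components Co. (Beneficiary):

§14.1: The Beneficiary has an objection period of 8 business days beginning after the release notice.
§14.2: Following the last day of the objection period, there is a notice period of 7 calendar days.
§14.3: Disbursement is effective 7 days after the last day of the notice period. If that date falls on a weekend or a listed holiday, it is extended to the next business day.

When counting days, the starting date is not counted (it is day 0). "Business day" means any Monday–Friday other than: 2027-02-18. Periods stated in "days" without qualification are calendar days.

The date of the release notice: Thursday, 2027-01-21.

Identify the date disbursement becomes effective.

The last day of the objection period: counting 8 business days from Thursday, 2027-01-21 (Jan 22, Jan 25, Jan 26, Jan 27, Jan 28, Jan 29, Feb 1, Feb 2, skipping weekends) reaches Tuesday, 2027-02-02.
Adding 7 calendar days to 2027-02-02 gives 2027-02-09, which is the last day of the notice period.
The date disbursement becomes effective: 2027-02-09 + 7 days = 2027-02-16. 2027-02-16 is a Tuesday and is not a listed holiday, so no roll-forward applies.

2027-02-16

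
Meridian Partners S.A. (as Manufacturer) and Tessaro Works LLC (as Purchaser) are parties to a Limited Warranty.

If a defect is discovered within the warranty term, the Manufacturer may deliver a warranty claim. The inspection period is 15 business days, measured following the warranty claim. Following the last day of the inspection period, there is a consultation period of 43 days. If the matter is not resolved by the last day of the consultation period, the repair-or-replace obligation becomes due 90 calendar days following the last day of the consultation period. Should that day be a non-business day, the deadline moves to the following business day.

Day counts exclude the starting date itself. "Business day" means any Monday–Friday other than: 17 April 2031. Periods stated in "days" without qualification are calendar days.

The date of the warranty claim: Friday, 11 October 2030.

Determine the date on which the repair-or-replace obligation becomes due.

The last day of the inspection period: counting 15 business days from Friday, 11 October 2030 (Oct 14, Oct 15, Oct 16, Oct 17, …, Oct 30, Oct 31, Nov 1, skipping weekends) reaches Friday, 1 November 2030.
Adding 43 calendar days to 1 November 2030 gives 14 December 2030, which is the last day of the consultation period.
Adding 90 calendar days to 14 December 2030 gives 14 March 2031, which is the date on which the repair-or-replace obligation becomes due. 14 March 2031 is a Friday and is not a listed holiday, so no roll-forward applies.

14 March 2031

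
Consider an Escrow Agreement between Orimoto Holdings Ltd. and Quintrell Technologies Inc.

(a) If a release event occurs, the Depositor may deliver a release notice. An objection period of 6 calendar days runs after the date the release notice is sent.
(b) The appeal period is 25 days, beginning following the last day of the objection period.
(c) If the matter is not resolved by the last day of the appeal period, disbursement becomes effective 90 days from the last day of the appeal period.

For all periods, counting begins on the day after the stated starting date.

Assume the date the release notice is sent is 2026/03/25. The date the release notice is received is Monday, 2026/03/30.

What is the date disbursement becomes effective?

The last day of the objection period: 2026/03/25 + 6 days = 2026/03/31.
The last day of the appeal period: 2026/03/31 + 25 days = 2026/04/25.
Adding 90 calendar days to 2026/04/25 gives 2026/07/24, which is the date disbursement becomes effective.

2026/07/24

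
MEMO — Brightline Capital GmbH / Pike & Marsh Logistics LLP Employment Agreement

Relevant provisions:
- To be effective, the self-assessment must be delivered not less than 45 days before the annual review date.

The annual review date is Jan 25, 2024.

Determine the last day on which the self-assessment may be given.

Counting back 45 calendar days from Jan 25, 2024 gives Dec 11, 2023.

Dec 11, 2023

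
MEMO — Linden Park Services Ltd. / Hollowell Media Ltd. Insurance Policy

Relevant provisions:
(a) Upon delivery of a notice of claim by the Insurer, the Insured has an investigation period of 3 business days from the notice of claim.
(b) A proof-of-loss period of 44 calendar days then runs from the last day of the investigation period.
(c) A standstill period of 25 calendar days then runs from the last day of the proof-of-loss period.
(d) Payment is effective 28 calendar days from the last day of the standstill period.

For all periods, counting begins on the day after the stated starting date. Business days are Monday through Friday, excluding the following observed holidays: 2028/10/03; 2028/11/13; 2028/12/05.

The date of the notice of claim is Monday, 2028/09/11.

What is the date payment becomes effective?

From Monday, 2028/09/11, 3 business days (Sep 12, Sep 13, Sep 14, skipping weekends) brings us to Thursday, 2028/09/14, which is the last day of the investigation period.
Adding 44 calendar days to 2028/09/14 gives 2028/10/28, which is the last day of the proof-of-loss period.
Adding 25 calendar days to 2028/10/28 gives 2028/11/22, which is the last day of the standstill period.
The date payment becomes effective: 2028/11/22 + 28 days = 2028/12/20.

2028/12/20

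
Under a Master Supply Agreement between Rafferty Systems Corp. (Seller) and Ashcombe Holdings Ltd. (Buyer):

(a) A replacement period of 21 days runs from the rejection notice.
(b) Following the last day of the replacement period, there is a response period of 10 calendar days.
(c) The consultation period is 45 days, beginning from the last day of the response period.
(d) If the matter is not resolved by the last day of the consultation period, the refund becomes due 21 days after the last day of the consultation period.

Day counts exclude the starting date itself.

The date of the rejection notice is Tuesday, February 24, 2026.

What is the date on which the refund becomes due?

June 1, 2026

Adding 21 calendar days to February 24, 2026 gives March 17, 2026, which is the last day of the replacement period.
Adding 10 calendar days to March 17, 2026 gives March 27, 2026, which is the last day of the response period.
The last day of the consultation period: 45 calendar days after March 27, 2026 is May 11, 2026.
Adding 21 calendar days to May 11, 2026 gives June 1, 2026, which is the date on which the refund becomes due.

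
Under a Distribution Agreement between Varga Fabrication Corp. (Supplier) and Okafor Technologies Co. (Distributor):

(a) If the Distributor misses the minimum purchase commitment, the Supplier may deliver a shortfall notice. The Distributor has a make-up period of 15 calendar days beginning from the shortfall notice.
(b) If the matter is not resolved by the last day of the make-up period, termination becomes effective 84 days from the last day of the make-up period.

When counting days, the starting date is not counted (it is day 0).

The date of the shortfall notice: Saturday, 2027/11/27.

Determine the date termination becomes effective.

2028/03/05

Adding 15 calendar days to 2027/11/27 gives 2027/12/12, which is the last day of the make-up period.
Adding 84 calendar days to 2027/12/12 gives 2028/03/05, which is the date termination becomes effective.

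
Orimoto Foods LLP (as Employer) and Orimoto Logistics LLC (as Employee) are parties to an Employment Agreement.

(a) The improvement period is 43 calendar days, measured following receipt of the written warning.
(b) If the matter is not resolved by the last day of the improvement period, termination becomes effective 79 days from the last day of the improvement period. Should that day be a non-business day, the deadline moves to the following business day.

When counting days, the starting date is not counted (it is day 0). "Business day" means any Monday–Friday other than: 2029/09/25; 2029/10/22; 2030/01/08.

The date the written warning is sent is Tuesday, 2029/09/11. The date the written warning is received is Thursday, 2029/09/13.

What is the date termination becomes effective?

The last day of the improvement period: 43 calendar days after 2029/09/13 is 2029/10/26.
The date termination becomes effective: 79 calendar days after 2029/10/26 is 2030/01/13. That falls on a Sunday, so it rolls to the next business day, Monday, 2030/01/14.

2030/01/14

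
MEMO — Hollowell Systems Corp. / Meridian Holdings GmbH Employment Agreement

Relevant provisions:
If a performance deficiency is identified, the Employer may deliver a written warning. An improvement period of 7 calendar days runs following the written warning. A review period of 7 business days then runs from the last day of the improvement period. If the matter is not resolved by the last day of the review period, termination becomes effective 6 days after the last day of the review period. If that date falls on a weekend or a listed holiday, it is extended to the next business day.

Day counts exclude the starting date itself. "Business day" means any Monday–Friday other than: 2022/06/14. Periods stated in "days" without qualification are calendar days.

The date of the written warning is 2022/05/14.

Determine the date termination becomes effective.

2022/06/06

Adding 7 calendar days to 2022/05/14 gives 2022/05/21, which is the last day of the improvement period.
The last day of the review period: 7 business days after Saturday, 2022/05/21, skipping weekends — May 23, May 24, May 25, May 26, May 27, May 30, May 31 — lands on Tuesday, 2022/05/31.
Adding 6 calendar days to 2022/05/31 gives 2022/06/06, which is the date termination becomes effective. 2022/06/06 is a Monday and is not a listed holiday, so no roll-forward applies.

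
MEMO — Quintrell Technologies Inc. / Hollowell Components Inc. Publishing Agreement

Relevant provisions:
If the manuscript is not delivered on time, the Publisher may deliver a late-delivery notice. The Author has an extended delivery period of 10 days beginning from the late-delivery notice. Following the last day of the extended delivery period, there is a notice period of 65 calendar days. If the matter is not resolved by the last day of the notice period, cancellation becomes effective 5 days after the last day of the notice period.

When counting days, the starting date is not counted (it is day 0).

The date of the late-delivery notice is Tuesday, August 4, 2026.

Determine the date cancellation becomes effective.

October 23, 2026

Adding 10 calendar days to August 4, 2026 gives August 14, 2026, which is the last day of the extended delivery period.
The last day of the notice period: August 14, 2026 + 65 days = October 18, 2026.
The date cancellation becomes effective: 5 calendar days after October 18, 2026 is October 23, 2026.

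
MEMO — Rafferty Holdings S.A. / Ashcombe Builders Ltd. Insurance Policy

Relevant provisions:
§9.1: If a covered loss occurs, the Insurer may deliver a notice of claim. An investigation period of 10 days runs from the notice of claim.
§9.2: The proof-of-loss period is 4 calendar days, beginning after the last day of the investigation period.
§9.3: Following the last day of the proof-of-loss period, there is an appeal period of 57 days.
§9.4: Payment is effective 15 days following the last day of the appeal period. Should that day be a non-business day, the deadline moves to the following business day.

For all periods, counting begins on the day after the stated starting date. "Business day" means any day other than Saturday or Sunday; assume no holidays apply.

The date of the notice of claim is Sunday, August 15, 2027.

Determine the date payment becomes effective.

The last day of the investigation period: 10 calendar days after August 15, 2027 is August 25, 2027.
Adding 4 calendar days to August 25, 2027 gives August 29, 2027, which is the last day of the proof-of-loss period.
Adding 57 calendar days to August 29, 2027 gives October 25, 2027, which is the last day of the appeal period.
The date payment becomes effective: October 25, 2027 + 15 days = November 9, 2027. November 9, 2027 is a Tuesday, so no roll-forward applies.

November 9, 2027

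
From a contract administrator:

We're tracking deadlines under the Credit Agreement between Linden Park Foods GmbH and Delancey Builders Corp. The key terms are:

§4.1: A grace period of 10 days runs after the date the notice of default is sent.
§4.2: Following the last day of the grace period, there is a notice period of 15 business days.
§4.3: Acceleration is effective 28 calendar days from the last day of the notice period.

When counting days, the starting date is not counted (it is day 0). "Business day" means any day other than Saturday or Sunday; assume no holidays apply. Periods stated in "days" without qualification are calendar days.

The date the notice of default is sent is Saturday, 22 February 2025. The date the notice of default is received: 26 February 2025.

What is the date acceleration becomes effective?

22 April 2025

The last day of the grace period: 22 February 2025 + 10 days = 4 March 2025.
The last day of the notice period: 15 business days after Tuesday, 4 March 2025, skipping weekends — Mar 5, Mar 6, Mar 7, Mar 10, …, Mar 21, Mar 24, Mar 25 — lands on Tuesday, 25 March 2025.
The date acceleration becomes effective: 25 March 2025 + 28 days = 22 April 2025.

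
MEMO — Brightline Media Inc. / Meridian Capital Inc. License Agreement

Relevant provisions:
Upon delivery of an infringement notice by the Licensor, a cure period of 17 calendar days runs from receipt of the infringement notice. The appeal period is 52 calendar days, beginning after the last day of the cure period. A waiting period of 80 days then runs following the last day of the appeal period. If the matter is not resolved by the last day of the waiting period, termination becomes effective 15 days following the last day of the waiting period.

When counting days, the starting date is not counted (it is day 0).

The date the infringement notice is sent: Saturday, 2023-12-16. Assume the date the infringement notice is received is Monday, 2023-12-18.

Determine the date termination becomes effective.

The last day of the cure period: 17 calendar days after 2023-12-18 is 2024-01-04.
The last day of the appeal period: 2024-01-04 + 52 days = 2024-02-25.
The last day of the waiting period: 2024-02-25 + 80 days = 2024-05-15.
Adding 15 calendar days to 2024-05-15 gives 2024-05-30, which is the date termination becomes effective.

2024-05-30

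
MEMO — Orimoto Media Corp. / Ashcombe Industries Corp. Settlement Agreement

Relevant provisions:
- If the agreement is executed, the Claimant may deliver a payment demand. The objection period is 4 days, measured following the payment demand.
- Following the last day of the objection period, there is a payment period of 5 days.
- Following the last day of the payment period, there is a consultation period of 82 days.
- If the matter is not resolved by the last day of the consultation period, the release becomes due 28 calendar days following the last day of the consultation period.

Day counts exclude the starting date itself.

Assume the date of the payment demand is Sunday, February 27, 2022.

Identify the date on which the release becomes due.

June 26, 2022

The last day of the objection period: 4 calendar days after February 27, 2022 is March 3, 2022.
The last day of the payment period: March 3, 2022 + 5 days = March 8, 2022.
The last day of the consultation period: March 8, 2022 + 82 days = May 29, 2022.
The date on which the release becomes due: May 29, 2022 + 28 days = June 26, 2022.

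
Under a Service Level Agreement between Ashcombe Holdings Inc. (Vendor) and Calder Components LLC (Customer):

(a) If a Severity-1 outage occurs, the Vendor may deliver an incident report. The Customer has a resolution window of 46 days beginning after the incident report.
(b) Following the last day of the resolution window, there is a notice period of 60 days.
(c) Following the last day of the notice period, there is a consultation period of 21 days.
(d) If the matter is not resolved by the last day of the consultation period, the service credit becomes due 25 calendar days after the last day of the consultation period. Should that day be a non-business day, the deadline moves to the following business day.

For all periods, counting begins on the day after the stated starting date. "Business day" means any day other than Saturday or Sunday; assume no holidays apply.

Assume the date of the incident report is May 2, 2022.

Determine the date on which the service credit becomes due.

The last day of the resolution window: 46 calendar days after May 2, 2022 is Jun 17, 2022.
The last day of the notice period: 60 calendar days after Jun 17, 2022 is Aug 16, 2022.
The last day of the consultation period: 21 calendar days after Aug 16, 2022 is Sep 6, 2022.
Adding 25 calendar days to Sep 6, 2022 gives Oct 1, 2022, which is the date on which the service credit becomes due. That falls on a Saturday, so it rolls to the next business day, Monday, Oct 3, 2022.

Oct 3, 2022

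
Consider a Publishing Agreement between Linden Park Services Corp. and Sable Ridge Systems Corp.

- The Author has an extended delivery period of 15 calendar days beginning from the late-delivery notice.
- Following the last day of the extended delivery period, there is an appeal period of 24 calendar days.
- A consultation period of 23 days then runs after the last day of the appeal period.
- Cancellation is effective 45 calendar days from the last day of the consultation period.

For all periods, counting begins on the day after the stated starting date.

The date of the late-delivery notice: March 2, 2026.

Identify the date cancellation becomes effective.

The last day of the extended delivery period: March 2, 2026 + 15 days = March 17, 2026.
The last day of the appeal period: March 17, 2026 + 24 days = April 10, 2026.
Adding 23 calendar days to April 10, 2026 gives May 3, 2026, which is the last day of the consultation period.
Adding 45 calendar days to May 3, 2026 gives June 17, 2026, which is the date cancellation becomes effective.

June 17, 2026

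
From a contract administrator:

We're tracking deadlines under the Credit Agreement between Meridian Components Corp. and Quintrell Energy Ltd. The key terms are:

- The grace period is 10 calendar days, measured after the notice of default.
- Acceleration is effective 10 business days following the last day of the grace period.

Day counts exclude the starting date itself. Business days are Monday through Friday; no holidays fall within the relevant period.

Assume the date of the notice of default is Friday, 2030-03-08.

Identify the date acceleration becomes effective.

2030-04-01

Adding 10 calendar days to 2030-03-08 gives 2030-03-18, which is the last day of the grace period.
The date acceleration becomes effective: 10 business days after Monday, 2030-03-18, skipping weekends — Mar 19, Mar 20, Mar 21, Mar 22, Mar 25, Mar 26, Mar 27, Mar 28, Mar 29, Apr 1 — lands on Monday, 2030-04-01.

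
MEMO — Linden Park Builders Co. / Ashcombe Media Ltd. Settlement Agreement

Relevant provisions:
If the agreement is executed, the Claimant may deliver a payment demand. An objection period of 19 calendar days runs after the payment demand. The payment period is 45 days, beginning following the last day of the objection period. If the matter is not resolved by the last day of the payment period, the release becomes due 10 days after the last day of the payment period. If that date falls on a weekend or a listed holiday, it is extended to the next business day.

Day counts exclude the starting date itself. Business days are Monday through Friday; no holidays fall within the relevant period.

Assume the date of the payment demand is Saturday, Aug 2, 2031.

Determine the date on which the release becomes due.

Oct 15, 2031

The last day of the objection period: Aug 2, 2031 + 19 days = Aug 21, 2031.
Adding 45 calendar days to Aug 21, 2031 gives Oct 5, 2031, which is the last day of the payment period.
The date on which the release becomes due: 10 calendar days after Oct 5, 2031 is Oct 15, 2031. Oct 15, 2031 is a Wednesday, so no roll-forward applies.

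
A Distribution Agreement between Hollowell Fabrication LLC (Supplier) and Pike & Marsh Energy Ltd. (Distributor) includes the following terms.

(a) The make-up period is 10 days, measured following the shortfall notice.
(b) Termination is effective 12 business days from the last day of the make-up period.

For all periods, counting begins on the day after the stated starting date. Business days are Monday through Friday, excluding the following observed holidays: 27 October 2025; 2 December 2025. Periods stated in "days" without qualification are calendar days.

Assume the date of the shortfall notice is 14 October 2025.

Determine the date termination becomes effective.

12 November 2025

The last day of the make-up period: 14 October 2025 + 10 days = 24 October 2025.
The date termination becomes effective: counting 12 business days from Friday, 24 October 2025 (Oct 28, Oct 29, Oct 30, Oct 31, …, Nov 10, Nov 11, Nov 12, skipping weekends and the listed holiday on Oct 27) reaches Wednesday, 12 November 2025.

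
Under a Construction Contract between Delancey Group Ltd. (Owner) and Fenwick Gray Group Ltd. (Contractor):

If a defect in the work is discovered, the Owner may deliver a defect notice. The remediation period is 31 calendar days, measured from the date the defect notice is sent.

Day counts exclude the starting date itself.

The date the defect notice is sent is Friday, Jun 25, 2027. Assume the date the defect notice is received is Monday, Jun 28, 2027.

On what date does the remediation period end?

Jul 26, 2027

The last day of the remediation period: 31 calendar days after Jun 25, 2027 is Jul 26, 2027.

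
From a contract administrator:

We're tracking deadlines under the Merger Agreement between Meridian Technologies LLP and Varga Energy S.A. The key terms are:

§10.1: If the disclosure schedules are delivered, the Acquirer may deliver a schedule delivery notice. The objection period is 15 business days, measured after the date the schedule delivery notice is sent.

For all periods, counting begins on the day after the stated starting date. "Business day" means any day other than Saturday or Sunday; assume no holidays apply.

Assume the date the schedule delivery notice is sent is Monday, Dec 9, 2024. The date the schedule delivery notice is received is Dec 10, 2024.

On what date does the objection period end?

The last day of the objection period: 15 business days after Monday, Dec 9, 2024, skipping weekends — Dec 10, Dec 11, Dec 12, Dec 13, …, Dec 26, Dec 27, Dec 30 — lands on Monday, Dec 30, 2024.

Dec 30, 2024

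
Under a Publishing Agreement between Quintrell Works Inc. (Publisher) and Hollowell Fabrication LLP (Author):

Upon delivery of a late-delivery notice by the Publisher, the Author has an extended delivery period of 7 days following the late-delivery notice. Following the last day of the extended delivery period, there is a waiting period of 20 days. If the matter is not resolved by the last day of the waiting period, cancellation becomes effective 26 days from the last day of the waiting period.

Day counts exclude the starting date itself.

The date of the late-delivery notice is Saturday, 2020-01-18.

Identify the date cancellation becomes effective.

2020-03-11

Adding 7 calendar days to 2020-01-18 gives 2020-01-25, which is the last day of the extended delivery period.
Adding 20 calendar days to 2020-01-25 gives 2020-02-14, which is the last day of the waiting period.
Adding 26 calendar days to 2020-02-14 gives 2020-03-11, which is the date cancellation becomes effective.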